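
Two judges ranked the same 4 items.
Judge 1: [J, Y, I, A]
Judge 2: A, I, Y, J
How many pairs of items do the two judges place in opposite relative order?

6 discordant pairs

Assign each item its position (1..4) in the first ordering, then rewrite the second ordering as that position sequence:
positions: J→1, Y→2, I→3, A→4
second ordering as positions: [4, 3, 2, 1]
Discordant pairs = inversions in this position sequence.
4: 3, 2, 1 → 3
3: 2, 1 → 2
2: 1 → 1
1: 0
Total: 3 + 2 + 1 + 0 = 6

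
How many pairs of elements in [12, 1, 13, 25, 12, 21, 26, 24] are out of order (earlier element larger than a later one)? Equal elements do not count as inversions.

6 inversions

For each element, count later entries that are smaller:
12 → 1 → 1
1 → none → 0
13 → 12 → 1
25 → 12, 21, 24 → 3
12 → none → 0
21 → none → 0
26 → 24 → 1
24 → none → 0
Sum: 1 + 0 + 1 + 3 + 0 + 0 + 1 + 0 = 6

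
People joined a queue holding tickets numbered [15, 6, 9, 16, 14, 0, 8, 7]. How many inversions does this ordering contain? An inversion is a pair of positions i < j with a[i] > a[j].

Inversions: 18

Sweep left to right; for each value list the smaller values that follow it:
15: 6
6: 1
9: 3
16: 4
14: 3
0: 0
8: 1
7: 0
Sum: 6 + 1 + 3 + 4 + 3 + 0 + 1 + 0 = 18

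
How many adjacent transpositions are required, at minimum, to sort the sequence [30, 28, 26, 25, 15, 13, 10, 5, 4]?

36

Each adjacent swap fixes exactly one inversion, so the minimum swap count equals the number of inversions.
Count inversions — for each element, later elements that are smaller:
30: 28, 26, 25, 15, 13, 10, 5, 4 → 8
28: 26, 25, 15, 13, 10, 5, 4 → 7
26: 25, 15, 13, 10, 5, 4 → 6
25: 15, 13, 10, 5, 4 → 5
15: 13, 10, 5, 4 → 4
13: 10, 5, 4 → 3
10: 5, 4 → 2
5: 4 → 1
4: none → 0
Total inversions: 8 + 7 + 6 + 5 + 4 + 3 + 2 + 1 + 0 = 36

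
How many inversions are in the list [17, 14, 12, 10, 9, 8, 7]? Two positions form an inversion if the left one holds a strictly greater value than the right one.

For each element, count later entries that are smaller:
17 → 14, 12, 10, 9, 8, 7 → 6
14 → 12, 10, 9, 8, 7 → 5
12 → 10, 9, 8, 7 → 4
10 → 9, 8, 7 → 3
9 → 8, 7 → 2
8 → 7 → 1
7 → none → 0
Sum: 6 + 5 + 4 + 3 + 2 + 1 + 0 = 21

21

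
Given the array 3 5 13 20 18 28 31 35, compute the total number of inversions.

For each element, count later entries that are smaller:
3: 0
5: 0
13: 0
20: 1
18: 0
28: 0
31: 0
35: 0
Sum: 0 + 0 + 0 + 1 + 0 + 0 + 0 + 0 = 1

1 inversion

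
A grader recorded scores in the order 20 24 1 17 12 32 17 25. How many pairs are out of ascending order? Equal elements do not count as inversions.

11 out-of-order pairs

Element-by-element contributions:
20: 4
24: 4
1: 0
17: 1
12: 0
32: 2
17: 0
25: 0
Sum: 4 + 4 + 0 + 1 + 0 + 2 + 0 + 0 = 11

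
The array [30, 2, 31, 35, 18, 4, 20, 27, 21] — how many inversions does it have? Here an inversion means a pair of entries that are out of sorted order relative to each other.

There are 18 out-of-order pairs.

Element-by-element contributions:
30 → 2, 18, 4, 20, 27, 21 → 6
2 → none → 0
31 → 18, 4, 20, 27, 21 → 5
35 → 18, 4, 20, 27, 21 → 5
18 → 4 → 1
4 → none → 0
20 → none → 0
27 → 21 → 1
21 → none → 0
Sum: 6 + 0 + 5 + 5 + 1 + 0 + 0 + 1 + 0 = 18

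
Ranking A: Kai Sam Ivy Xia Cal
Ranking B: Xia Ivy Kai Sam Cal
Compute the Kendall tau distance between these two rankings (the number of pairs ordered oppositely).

5

Assign each item its position (1..5) in the first ordering, then rewrite the second ordering as that position sequence:
positions: Kai→1, Sam→2, Ivy→3, Xia→4, Cal→5
second ordering as positions: [4, 3, 1, 2, 5]
Discordant pairs = inversions in this position sequence.
4: 3, 1, 2 → 3
3: 1, 2 → 2
1: 0
2: 0
5: 0
Total: 3 + 2 + 0 + 0 + 0 = 5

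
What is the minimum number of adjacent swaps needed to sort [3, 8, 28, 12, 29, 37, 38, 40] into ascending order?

Each adjacent swap fixes exactly one inversion, so the minimum swap count equals the number of inversions.
Count inversions — for each element, later elements that are smaller:
3: none → 0
8: none → 0
28: 12 → 1
12: none → 0
29: none → 0
37: none → 0
38: none → 0
40: none → 0
Total inversions: 0 + 0 + 1 + 0 + 0 + 0 + 0 + 0 = 1

Swaps: 1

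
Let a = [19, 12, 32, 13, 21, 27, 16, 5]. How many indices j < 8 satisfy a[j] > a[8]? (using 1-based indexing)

The element at index 8 is 5.
Elements before it: 19, 12, 32, 13, 21, 27, 16
Those larger than 5: 19, 12, 32, 13, 21, 27, 16

7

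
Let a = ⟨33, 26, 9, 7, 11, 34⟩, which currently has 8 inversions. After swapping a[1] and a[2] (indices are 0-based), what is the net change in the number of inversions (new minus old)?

-1

Positions 1 and 2 hold 26 and 9; after swapping, the array is [33, 9, 26, 7, 11, 34].
Sweep left to right; for each value list the smaller values that follow it:
33: 4
9: 1
26: 2
7: 0
11: 0
34: 0
Sum: 4 + 1 + 2 + 0 + 0 + 0 = 7
Change: 7 − 8 = -1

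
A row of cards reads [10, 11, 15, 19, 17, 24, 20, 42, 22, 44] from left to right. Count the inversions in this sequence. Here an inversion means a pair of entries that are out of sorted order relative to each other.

For each element, count later entries that are smaller:
10: 0
11: 0
15: 0
19: 1
17: 0
24: 2
20: 0
42: 1
22: 0
44: 0
Sum: 0 + 0 + 0 + 1 + 0 + 2 + 0 + 1 + 0 + 0 = 4

4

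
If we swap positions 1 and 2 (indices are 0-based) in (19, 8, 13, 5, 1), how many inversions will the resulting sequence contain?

Positions 1 and 2 hold 8 and 13; after swapping, the array is [19, 13, 8, 5, 1].
For each element, count later entries that are smaller:
19: 4
13: 3
8: 2
5: 1
1: 0
Sum: 4 + 3 + 2 + 1 + 0 = 10

10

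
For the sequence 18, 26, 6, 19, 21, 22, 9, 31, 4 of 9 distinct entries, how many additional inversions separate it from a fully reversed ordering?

18

Maximum inversions for 9 distinct elements is C(9, 2) = 9·8/2 = 36.
Current inversions — for each element, count later smaller elements:
18: 3
26: 6
6: 1
19: 2
21: 2
22: 2
9: 1
31: 1
4: 0
Current total: 3 + 6 + 1 + 2 + 2 + 2 + 1 + 1 + 0 = 18
Shortfall: 36 − 18 = 18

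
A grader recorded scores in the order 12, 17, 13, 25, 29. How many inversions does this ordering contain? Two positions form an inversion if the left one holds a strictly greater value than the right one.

1 inversion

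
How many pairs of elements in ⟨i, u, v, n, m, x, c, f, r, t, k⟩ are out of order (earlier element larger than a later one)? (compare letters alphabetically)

30 inversions

Element-by-element contributions:
i → c, f → 2
u → n, m, c, f, r, t, k → 7
v → n, m, c, f, r, t, k → 7
n → m, c, f, k → 4
m → c, f, k → 3
x → c, f, r, t, k → 5
c → none → 0
f → none → 0
r → k → 1
t → k → 1
k → none → 0
Sum: 2 + 7 + 7 + 4 + 3 + 5 + 0 + 0 + 1 + 1 + 0 = 30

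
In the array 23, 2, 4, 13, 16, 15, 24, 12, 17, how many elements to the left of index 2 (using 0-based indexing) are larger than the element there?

1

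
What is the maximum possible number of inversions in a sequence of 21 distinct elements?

There are 210 inversions.

The maximum occurs when the array is in strictly decreasing order: every one of the C(21, 2) pairs is inverted.
C(21, 2) = 21·20/2 = 210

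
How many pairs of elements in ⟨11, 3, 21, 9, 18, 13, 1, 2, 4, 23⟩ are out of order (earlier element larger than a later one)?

Inversions: 23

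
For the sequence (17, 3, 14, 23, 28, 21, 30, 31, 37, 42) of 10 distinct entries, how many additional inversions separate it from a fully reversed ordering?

Maximum inversions for 10 distinct elements is C(10, 2) = 10·9/2 = 45.
Current inversions — for each element, count later smaller elements:
17: 2
3: 0
14: 0
23: 1
28: 1
21: 0
30: 0
31: 0
37: 0
42: 0
Current total: 2 + 0 + 0 + 1 + 1 + 0 + 0 + 0 + 0 + 0 = 4
Shortfall: 45 − 4 = 41

41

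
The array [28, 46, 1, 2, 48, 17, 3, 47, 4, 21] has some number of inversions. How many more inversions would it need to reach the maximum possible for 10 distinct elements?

24

Maximum inversions for 10 distinct elements is C(10, 2) = 10·9/2 = 45.
Current inversions — for each element, count later smaller elements:
28: 6
46: 6
1: 0
2: 0
48: 5
17: 2
3: 0
47: 2
4: 0
21: 0
Current total: 6 + 6 + 0 + 0 + 5 + 2 + 0 + 2 + 0 + 0 = 21
Shortfall: 45 − 21 = 24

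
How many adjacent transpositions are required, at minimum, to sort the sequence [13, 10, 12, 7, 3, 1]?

Minimum adjacent swaps = number of inversions (each swap of adjacent out-of-order elements removes one inversion and no swap can remove more).
Count inversions — for each element, later elements that are smaller:
13: 10, 12, 7, 3, 1 → 5
10: 7, 3, 1 → 3
12: 7, 3, 1 → 3
7: 3, 1 → 2
3: 1 → 1
1: none → 0
Total inversions: 5 + 3 + 3 + 2 + 1 + 0 = 14

14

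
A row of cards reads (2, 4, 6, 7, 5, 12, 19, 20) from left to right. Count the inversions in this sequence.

For each element, count later entries that are smaller:
2 → none → 0
4 → none → 0
6 → 5 → 1
7 → 5 → 1
5 → none → 0
12 → none → 0
19 → none → 0
20 → none → 0
Sum: 0 + 0 + 1 + 1 + 0 + 0 + 0 + 0 = 2

There are 2 inversions.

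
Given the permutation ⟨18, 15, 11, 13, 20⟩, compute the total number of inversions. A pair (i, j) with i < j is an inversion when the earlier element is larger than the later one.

Inversions: 5

Count, for each position, how many later elements it exceeds:
18: 3
15: 2
11: 0
13: 0
20: 0
Sum: 3 + 2 + 0 + 0 + 0 = 5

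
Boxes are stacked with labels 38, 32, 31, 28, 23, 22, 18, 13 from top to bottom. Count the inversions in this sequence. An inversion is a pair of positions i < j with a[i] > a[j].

Count, for each position, how many later elements it exceeds:
38 → 32, 31, 28, 23, 22, 18, 13 → 7
32 → 31, 28, 23, 22, 18, 13 → 6
31 → 28, 23, 22, 18, 13 → 5
28 → 23, 22, 18, 13 → 4
23 → 22, 18, 13 → 3
22 → 18, 13 → 2
18 → 13 → 1
13 → none → 0
Sum: 7 + 6 + 5 + 4 + 3 + 2 + 1 + 0 = 28

28 inversions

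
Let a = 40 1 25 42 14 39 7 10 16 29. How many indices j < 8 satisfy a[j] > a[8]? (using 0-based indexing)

The element at index 8 is 16.
Elements before it: 40, 1, 25, 42, 14, 39, 7, 10
Those larger than 16: 40, 25, 42, 39

4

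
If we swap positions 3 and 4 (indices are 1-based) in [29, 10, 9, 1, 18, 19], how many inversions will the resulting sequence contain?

7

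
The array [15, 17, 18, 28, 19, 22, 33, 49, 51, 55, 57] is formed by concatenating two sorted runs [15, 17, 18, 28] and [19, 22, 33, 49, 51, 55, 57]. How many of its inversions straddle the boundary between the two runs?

2 cross-inversions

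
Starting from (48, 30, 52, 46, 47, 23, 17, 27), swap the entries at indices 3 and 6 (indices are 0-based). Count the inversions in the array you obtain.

18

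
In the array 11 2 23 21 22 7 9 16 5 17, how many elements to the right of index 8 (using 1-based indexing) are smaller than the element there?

The element at index 8 is 16.
Elements after it: 5, 17
Those smaller than 16: 5

1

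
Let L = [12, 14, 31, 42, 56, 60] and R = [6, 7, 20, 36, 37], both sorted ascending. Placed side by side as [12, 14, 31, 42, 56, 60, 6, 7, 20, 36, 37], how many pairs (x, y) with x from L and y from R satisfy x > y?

For each element r of the right run, count left-run elements greater than r:
r = 6: 12, 14, 31, 42, 56, 60 → 6
r = 7: 12, 14, 31, 42, 56, 60 → 6
r = 20: 31, 42, 56, 60 → 4
r = 36: 42, 56, 60 → 3
r = 37: 42, 56, 60 → 3
Cross-inversions: 6 + 6 + 4 + 3 + 3 = 22

22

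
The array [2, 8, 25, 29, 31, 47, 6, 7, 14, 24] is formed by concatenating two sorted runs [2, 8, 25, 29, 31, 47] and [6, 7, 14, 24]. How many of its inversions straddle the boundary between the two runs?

Count, for every r in R, how many entries of L exceed r:
r = 6: 8, 25, 29, 31, 47 → 5
r = 7: 8, 25, 29, 31, 47 → 5
r = 14: 25, 29, 31, 47 → 4
r = 24: 25, 29, 31, 47 → 4
Cross-inversions: 5 + 5 + 4 + 4 = 18

18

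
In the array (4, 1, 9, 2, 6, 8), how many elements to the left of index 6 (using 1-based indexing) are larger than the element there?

The element at index 6 is 8.
Elements before it: 4, 1, 9, 2, 6
Those larger than 8: 9

1 such element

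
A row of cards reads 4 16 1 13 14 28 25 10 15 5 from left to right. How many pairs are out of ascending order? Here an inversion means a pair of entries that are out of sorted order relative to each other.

20

Element-by-element contributions:
4 → 1 → 1
16 → 1, 13, 14, 10, 15, 5 → 6
1 → none → 0
13 → 10, 5 → 2
14 → 10, 5 → 2
28 → 25, 10, 15, 5 → 4
25 → 10, 15, 5 → 3
10 → 5 → 1
15 → 5 → 1
5 → none → 0
Sum: 1 + 6 + 0 + 2 + 2 + 4 + 3 + 1 + 1 + 0 = 20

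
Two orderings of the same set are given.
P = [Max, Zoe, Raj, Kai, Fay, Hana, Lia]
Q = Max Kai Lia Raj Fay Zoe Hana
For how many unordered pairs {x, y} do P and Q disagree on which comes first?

Assign each item its position (1..7) in the first ordering, then rewrite the second ordering as that position sequence:
positions: Max→1, Zoe→2, Raj→3, Kai→4, Fay→5, Hana→6, Lia→7
second ordering as positions: [1, 4, 7, 3, 5, 2, 6]
Discordant pairs = inversions in this position sequence.
1: 0
4: 3, 2 → 2
7: 3, 5, 2, 6 → 4
3: 2 → 1
5: 2 → 1
2: 0
6: 0
Total: 0 + 2 + 4 + 1 + 1 + 0 + 0 = 8

There are 8 disagreeing pairs.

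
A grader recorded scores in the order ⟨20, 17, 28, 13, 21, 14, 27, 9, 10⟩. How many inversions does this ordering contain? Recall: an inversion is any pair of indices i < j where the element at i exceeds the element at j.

Sweep left to right; for each value list the smaller values that follow it:
20: 5
17: 4
28: 6
13: 2
21: 3
14: 2
27: 2
9: 0
10: 0
Sum: 5 + 4 + 6 + 2 + 3 + 2 + 2 + 0 + 0 = 24

24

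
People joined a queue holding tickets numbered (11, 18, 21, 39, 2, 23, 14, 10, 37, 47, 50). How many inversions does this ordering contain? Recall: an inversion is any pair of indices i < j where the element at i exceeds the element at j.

For each element, count later entries that are smaller:
11: 2
18: 3
21: 3
39: 5
2: 0
23: 2
14: 1
10: 0
37: 0
47: 0
50: 0
Sum: 2 + 3 + 3 + 5 + 0 + 2 + 1 + 0 + 0 + 0 + 0 = 16

16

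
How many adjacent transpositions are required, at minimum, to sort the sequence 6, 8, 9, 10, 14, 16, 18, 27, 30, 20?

2 swaps

The minimum number of adjacent swaps to sort an array equals its inversion count, since every such swap removes exactly one inversion.
Count inversions — for each element, later elements that are smaller:
6: none → 0
8: none → 0
9: none → 0
10: none → 0
14: none → 0
16: none → 0
18: none → 0
27: 20 → 1
30: 20 → 1
20: none → 0
Total inversions: 0 + 0 + 0 + 0 + 0 + 0 + 0 + 1 + 1 + 0 = 2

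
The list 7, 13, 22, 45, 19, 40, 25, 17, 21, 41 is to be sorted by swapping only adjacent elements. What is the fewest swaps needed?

The minimum number of adjacent swaps to sort an array equals its inversion count, since every such swap removes exactly one inversion.
Count inversions — for each element, later elements that are smaller:
7: none → 0
13: none → 0
22: 19, 17, 21 → 3
45: 19, 40, 25, 17, 21, 41 → 6
19: 17 → 1
40: 25, 17, 21 → 3
25: 17, 21 → 2
17: none → 0
21: none → 0
41: none → 0
Total inversions: 0 + 0 + 3 + 6 + 1 + 3 + 2 + 0 + 0 + 0 = 15

15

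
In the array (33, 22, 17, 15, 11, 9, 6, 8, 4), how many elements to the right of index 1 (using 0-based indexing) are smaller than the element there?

7 such elements

The element at index 1 is 22.
Elements after it: 17, 15, 11, 9, 6, 8, 4
Those smaller than 22: 17, 15, 11, 9, 6, 8, 4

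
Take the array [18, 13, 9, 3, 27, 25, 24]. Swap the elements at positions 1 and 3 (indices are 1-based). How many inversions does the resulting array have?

Positions 1 and 3 hold 18 and 9; after swapping, the array is [9, 13, 18, 3, 27, 25, 24].
Count, for each position, how many later elements it exceeds:
9 → 3 → 1
13 → 3 → 1
18 → 3 → 1
3 → none → 0
27 → 25, 24 → 2
25 → 24 → 1
24 → none → 0
Sum: 1 + 1 + 1 + 0 + 2 + 1 + 0 = 6

Inversions: 6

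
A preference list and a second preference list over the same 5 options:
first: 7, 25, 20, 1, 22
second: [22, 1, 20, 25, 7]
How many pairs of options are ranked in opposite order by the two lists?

10

Assign each item its position (1..5) in the first ordering, then rewrite the second ordering as that position sequence:
positions: 7→1, 25→2, 20→3, 1→4, 22→5
second ordering as positions: [5, 4, 3, 2, 1]
Discordant pairs = inversions in this position sequence.
5: 4, 3, 2, 1 → 4
4: 3, 2, 1 → 3
3: 2, 1 → 2
2: 1 → 1
1: 0
Total: 4 + 3 + 2 + 1 + 0 = 10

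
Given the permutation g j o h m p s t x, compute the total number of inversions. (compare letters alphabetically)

3

Sweep left to right; for each value list the smaller values that follow it:
g: 0
j: 1
o: 2
h: 0
m: 0
p: 0
s: 0
t: 0
x: 0
Sum: 0 + 1 + 2 + 0 + 0 + 0 + 0 + 0 + 0 = 3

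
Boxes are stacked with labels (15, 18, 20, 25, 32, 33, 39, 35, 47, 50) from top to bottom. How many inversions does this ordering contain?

For each element, count later entries that are smaller:
15 → none → 0
18 → none → 0
20 → none → 0
25 → none → 0
32 → none → 0
33 → none → 0
39 → 35 → 1
35 → none → 0
47 → none → 0
50 → none → 0
Sum: 0 + 0 + 0 + 0 + 0 + 0 + 1 + 0 + 0 + 0 = 1

1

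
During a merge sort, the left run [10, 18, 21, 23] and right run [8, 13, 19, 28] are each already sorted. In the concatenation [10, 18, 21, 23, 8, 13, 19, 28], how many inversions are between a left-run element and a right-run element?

For each element r of the right run, count left-run elements greater than r:
r = 8: 10, 18, 21, 23 → 4
r = 13: 18, 21, 23 → 3
r = 19: 21, 23 → 2
r = 28: none → 0
Cross-inversions: 4 + 3 + 2 + 0 = 9

There are 9 split inversions.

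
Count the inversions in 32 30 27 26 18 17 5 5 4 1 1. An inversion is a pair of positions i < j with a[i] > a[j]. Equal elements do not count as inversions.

Sweep left to right; for each value list the smaller values that follow it:
32 → 30, 27, 26, 18, 17, 5, 5, 4, 1, 1 → 10
30 → 27, 26, 18, 17, 5, 5, 4, 1, 1 → 9
27 → 26, 18, 17, 5, 5, 4, 1, 1 → 8
26 → 18, 17, 5, 5, 4, 1, 1 → 7
18 → 17, 5, 5, 4, 1, 1 → 6
17 → 5, 5, 4, 1, 1 → 5
5 → 4, 1, 1 → 3
5 → 4, 1, 1 → 3
4 → 1, 1 → 2
1 → none → 0
1 → none → 0
Sum: 10 + 9 + 8 + 7 + 6 + 5 + 3 + 3 + 2 + 0 + 0 = 53

53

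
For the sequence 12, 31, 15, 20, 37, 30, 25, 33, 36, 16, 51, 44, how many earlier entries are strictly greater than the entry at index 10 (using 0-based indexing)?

0

The element at index 10 is 51.
Elements before it: 12, 31, 15, 20, 37, 30, 25, 33, 36, 16
None of them are larger than 51.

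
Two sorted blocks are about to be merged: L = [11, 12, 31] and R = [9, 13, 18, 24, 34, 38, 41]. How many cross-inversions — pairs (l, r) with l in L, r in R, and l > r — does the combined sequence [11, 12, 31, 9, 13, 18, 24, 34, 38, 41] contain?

Take each right-half value and tally the left-half values above it:
r = 9: 11, 12, 31 → 3
r = 13: 31 → 1
r = 18: 31 → 1
r = 24: 31 → 1
r = 34: none → 0
r = 38: none → 0
r = 41: none → 0
Cross-inversions: 3 + 1 + 1 + 1 + 0 + 0 + 0 = 6

6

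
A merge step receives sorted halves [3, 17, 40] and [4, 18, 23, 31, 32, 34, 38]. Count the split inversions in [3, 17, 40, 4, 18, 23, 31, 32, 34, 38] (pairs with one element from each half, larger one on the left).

Split inversions: 8

Take each right-half value and tally the left-half values above it:
r = 4: 17, 40 → 2
r = 18: 40 → 1
r = 23: 40 → 1
r = 31: 40 → 1
r = 32: 40 → 1
r = 34: 40 → 1
r = 38: 40 → 1
Cross-inversions: 2 + 1 + 1 + 1 + 1 + 1 + 1 = 8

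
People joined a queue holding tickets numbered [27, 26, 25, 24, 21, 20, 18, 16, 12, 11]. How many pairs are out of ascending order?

Inversions: 45

Sweep left to right; for each value list the smaller values that follow it:
27 → 26, 25, 24, 21, 20, 18, 16, 12, 11 → 9
26 → 25, 24, 21, 20, 18, 16, 12, 11 → 8
25 → 24, 21, 20, 18, 16, 12, 11 → 7
24 → 21, 20, 18, 16, 12, 11 → 6
21 → 20, 18, 16, 12, 11 → 5
20 → 18, 16, 12, 11 → 4
18 → 16, 12, 11 → 3
16 → 12, 11 → 2
12 → 11 → 1
11 → none → 0
Sum: 9 + 8 + 7 + 6 + 5 + 4 + 3 + 2 + 1 + 0 = 45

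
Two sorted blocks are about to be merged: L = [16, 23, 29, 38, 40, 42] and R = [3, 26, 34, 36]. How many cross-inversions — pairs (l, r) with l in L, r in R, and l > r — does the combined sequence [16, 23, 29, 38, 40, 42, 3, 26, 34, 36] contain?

16

Count, for every r in R, how many entries of L exceed r:
r = 3: 16, 23, 29, 38, 40, 42 → 6
r = 26: 29, 38, 40, 42 → 4
r = 34: 38, 40, 42 → 3
r = 36: 38, 40, 42 → 3
Cross-inversions: 6 + 4 + 3 + 3 = 16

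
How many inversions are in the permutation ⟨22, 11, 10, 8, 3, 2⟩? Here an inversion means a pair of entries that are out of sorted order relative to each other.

There are 15 inversions.

Count, for each position, how many later elements it exceeds:
22 → 11, 10, 8, 3, 2 → 5
11 → 10, 8, 3, 2 → 4
10 → 8, 3, 2 → 3
8 → 3, 2 → 2
3 → 2 → 1
2 → none → 0
Sum: 5 + 4 + 3 + 2 + 1 + 0 = 15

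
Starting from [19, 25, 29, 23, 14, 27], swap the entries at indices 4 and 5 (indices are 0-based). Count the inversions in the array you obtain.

Positions 4 and 5 hold 14 and 27; after swapping, the array is [19, 25, 29, 23, 27, 14].
Sweep left to right; for each value list the smaller values that follow it:
19: 1
25: 2
29: 3
23: 1
27: 1
14: 0
Sum: 1 + 2 + 3 + 1 + 1 + 0 = 8

8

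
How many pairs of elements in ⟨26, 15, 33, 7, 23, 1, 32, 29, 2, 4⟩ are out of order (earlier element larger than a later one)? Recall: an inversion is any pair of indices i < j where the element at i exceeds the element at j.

28

Count, for each position, how many later elements it exceeds:
26 → 15, 7, 23, 1, 2, 4 → 6
15 → 7, 1, 2, 4 → 4
33 → 7, 23, 1, 32, 29, 2, 4 → 7
7 → 1, 2, 4 → 3
23 → 1, 2, 4 → 3
1 → none → 0
32 → 29, 2, 4 → 3
29 → 2, 4 → 2
2 → none → 0
4 → none → 0
Sum: 6 + 4 + 7 + 3 + 3 + 0 + 3 + 2 + 0 + 0 = 28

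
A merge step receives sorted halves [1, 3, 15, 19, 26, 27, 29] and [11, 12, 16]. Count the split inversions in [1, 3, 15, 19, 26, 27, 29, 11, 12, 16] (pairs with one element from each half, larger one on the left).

Take each right-half value and tally the left-half values above it:
r = 11: 15, 19, 26, 27, 29 → 5
r = 12: 15, 19, 26, 27, 29 → 5
r = 16: 19, 26, 27, 29 → 4
Cross-inversions: 5 + 5 + 4 = 14

14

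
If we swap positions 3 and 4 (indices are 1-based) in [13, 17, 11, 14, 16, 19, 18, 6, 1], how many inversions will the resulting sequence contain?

21

Positions 3 and 4 hold 11 and 14; after swapping, the array is [13, 17, 14, 11, 16, 19, 18, 6, 1].
Element-by-element contributions:
13 → 11, 6, 1 → 3
17 → 14, 11, 16, 6, 1 → 5
14 → 11, 6, 1 → 3
11 → 6, 1 → 2
16 → 6, 1 → 2
19 → 18, 6, 1 → 3
18 → 6, 1 → 2
6 → 1 → 1
1 → none → 0
Sum: 3 + 5 + 3 + 2 + 2 + 3 + 2 + 1 + 0 = 21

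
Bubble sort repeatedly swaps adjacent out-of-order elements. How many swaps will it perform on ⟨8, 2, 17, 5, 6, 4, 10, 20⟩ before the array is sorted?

The minimum number of adjacent swaps to sort an array equals its inversion count, since every such swap removes exactly one inversion.
Count inversions — for each element, later elements that are smaller:
8: 2, 5, 6, 4 → 4
2: none → 0
17: 5, 6, 4, 10 → 4
5: 4 → 1
6: 4 → 1
4: none → 0
10: none → 0
20: none → 0
Total inversions: 4 + 0 + 4 + 1 + 1 + 0 + 0 + 0 = 10

10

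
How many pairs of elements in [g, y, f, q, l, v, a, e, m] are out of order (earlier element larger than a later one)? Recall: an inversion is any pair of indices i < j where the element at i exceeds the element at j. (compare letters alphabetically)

Element-by-element contributions:
g → f, a, e → 3
y → f, q, l, v, a, e, m → 7
f → a, e → 2
q → l, a, e, m → 4
l → a, e → 2
v → a, e, m → 3
a → none → 0
e → none → 0
m → none → 0
Sum: 3 + 7 + 2 + 4 + 2 + 3 + 0 + 0 + 0 = 21

There are 21 out-of-order pairs.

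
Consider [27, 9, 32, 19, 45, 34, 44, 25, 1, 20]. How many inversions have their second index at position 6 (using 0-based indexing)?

1 such element

The element at index 6 is 44.
Elements before it: 27, 9, 32, 19, 45, 34
Those larger than 44: 45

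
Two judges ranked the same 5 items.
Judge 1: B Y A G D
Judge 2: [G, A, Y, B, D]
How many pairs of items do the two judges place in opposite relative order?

6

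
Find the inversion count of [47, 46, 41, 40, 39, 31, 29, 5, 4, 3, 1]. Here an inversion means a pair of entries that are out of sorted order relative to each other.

55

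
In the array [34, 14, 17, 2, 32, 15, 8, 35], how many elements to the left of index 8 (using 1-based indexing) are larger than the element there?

The element at index 8 is 35.
Elements before it: 34, 14, 17, 2, 32, 15, 8
None of them are larger than 35.

0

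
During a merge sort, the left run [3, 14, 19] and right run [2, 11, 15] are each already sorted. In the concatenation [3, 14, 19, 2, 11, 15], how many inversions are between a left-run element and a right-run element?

Take each right-half value and tally the left-half values above it:
r = 2: 3, 14, 19 → 3
r = 11: 14, 19 → 2
r = 15: 19 → 1
Cross-inversions: 3 + 2 + 1 = 6

6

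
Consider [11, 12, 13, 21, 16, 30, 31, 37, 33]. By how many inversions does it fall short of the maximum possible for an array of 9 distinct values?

Maximum inversions for 9 distinct elements is C(9, 2) = 9·8/2 = 36.
Current inversions — for each element, count later smaller elements:
11: 0
12: 0
13: 0
21: 1
16: 0
30: 0
31: 0
37: 1
33: 0
Current total: 0 + 0 + 0 + 1 + 0 + 0 + 0 + 1 + 0 = 2
Shortfall: 36 − 2 = 34

34 inversions short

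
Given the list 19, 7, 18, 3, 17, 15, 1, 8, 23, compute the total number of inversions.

20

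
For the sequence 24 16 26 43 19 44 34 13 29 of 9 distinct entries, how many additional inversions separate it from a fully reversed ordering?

Maximum inversions for 9 distinct elements is C(9, 2) = 9·8/2 = 36.
Current inversions — for each element, count later smaller elements:
24: 3
16: 1
26: 2
43: 4
19: 1
44: 3
34: 2
13: 0
29: 0
Current total: 3 + 1 + 2 + 4 + 1 + 3 + 2 + 0 + 0 = 16
Shortfall: 36 − 16 = 20

20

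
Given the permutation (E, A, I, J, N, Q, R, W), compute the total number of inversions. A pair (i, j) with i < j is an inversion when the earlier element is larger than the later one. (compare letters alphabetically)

Sweep left to right; for each value list the smaller values that follow it:
E: 1
A: 0
I: 0
J: 0
N: 0
Q: 0
R: 0
W: 0
Sum: 1 + 0 + 0 + 0 + 0 + 0 + 0 + 0 = 1

1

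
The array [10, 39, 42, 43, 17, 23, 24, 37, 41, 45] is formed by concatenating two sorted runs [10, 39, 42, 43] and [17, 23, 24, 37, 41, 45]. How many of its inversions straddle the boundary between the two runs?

14

For each element r of the right run, count left-run elements greater than r:
r = 17: 39, 42, 43 → 3
r = 23: 39, 42, 43 → 3
r = 24: 39, 42, 43 → 3
r = 37: 39, 42, 43 → 3
r = 41: 42, 43 → 2
r = 45: none → 0
Cross-inversions: 3 + 3 + 3 + 3 + 2 + 0 = 14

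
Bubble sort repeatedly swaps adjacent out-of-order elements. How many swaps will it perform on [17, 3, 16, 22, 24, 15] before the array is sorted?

The minimum number of adjacent swaps to sort an array equals its inversion count, since every such swap removes exactly one inversion.
Count inversions — for each element, later elements that are smaller:
17: 3, 16, 15 → 3
3: none → 0
16: 15 → 1
22: 15 → 1
24: 15 → 1
15: none → 0
Total inversions: 3 + 0 + 1 + 1 + 1 + 0 = 6

6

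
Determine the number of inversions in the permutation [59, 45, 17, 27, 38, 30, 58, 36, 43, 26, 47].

28

Sweep left to right; for each value list the smaller values that follow it:
59 → 45, 17, 27, 38, 30, 58, 36, 43, 26, 47 → 10
45 → 17, 27, 38, 30, 36, 43, 26 → 7
17 → none → 0
27 → 26 → 1
38 → 30, 36, 26 → 3
30 → 26 → 1
58 → 36, 43, 26, 47 → 4
36 → 26 → 1
43 → 26 → 1
26 → none → 0
47 → none → 0
Sum: 10 + 7 + 0 + 1 + 3 + 1 + 4 + 1 + 1 + 0 + 0 = 28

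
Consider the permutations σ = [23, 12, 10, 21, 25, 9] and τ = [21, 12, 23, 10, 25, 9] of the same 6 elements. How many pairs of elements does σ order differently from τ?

4

Assign each item its position (1..6) in the first ordering, then rewrite the second ordering as that position sequence:
positions: 23→1, 12→2, 10→3, 21→4, 25→5, 9→6
second ordering as positions: [4, 2, 1, 3, 5, 6]
Discordant pairs = inversions in this position sequence.
4: 2, 1, 3 → 3
2: 1 → 1
1: 0
3: 0
5: 0
6: 0
Total: 3 + 1 + 0 + 0 + 0 + 0 = 4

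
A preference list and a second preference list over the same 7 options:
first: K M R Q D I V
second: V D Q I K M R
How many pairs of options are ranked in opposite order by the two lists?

16

Assign each item its position (1..7) in the first ordering, then rewrite the second ordering as that position sequence:
positions: K→1, M→2, R→3, Q→4, D→5, I→6, V→7
second ordering as positions: [7, 5, 4, 6, 1, 2, 3]
Discordant pairs = inversions in this position sequence.
7: 5, 4, 6, 1, 2, 3 → 6
5: 4, 1, 2, 3 → 4
4: 1, 2, 3 → 3
6: 1, 2, 3 → 3
1: 0
2: 0
3: 0
Total: 6 + 4 + 3 + 3 + 0 + 0 + 0 = 16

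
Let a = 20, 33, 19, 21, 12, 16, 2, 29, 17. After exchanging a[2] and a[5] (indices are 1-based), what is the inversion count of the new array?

18

Positions 2 and 5 hold 33 and 12; after swapping, the array is [20, 12, 19, 21, 33, 16, 2, 29, 17].
For each element, count later entries that are smaller:
20 → 12, 19, 16, 2, 17 → 5
12 → 2 → 1
19 → 16, 2, 17 → 3
21 → 16, 2, 17 → 3
33 → 16, 2, 29, 17 → 4
16 → 2 → 1
2 → none → 0
29 → 17 → 1
17 → none → 0
Sum: 5 + 1 + 3 + 3 + 4 + 1 + 0 + 1 + 0 = 18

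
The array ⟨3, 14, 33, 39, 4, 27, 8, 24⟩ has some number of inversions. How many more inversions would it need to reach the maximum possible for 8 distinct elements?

Maximum inversions for 8 distinct elements is C(8, 2) = 8·7/2 = 28.
Current inversions — for each element, count later smaller elements:
3: 0
14: 2
33: 4
39: 4
4: 0
27: 2
8: 0
24: 0
Current total: 0 + 2 + 4 + 4 + 0 + 2 + 0 + 0 = 12
Shortfall: 28 − 12 = 16

16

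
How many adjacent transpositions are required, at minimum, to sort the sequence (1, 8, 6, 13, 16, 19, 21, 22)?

1 swap

Each adjacent swap fixes exactly one inversion, so the minimum swap count equals the number of inversions.
Count inversions — for each element, later elements that are smaller:
1: none → 0
8: 6 → 1
6: none → 0
13: none → 0
16: none → 0
19: none → 0
21: none → 0
22: none → 0
Total inversions: 0 + 1 + 0 + 0 + 0 + 0 + 0 + 0 = 1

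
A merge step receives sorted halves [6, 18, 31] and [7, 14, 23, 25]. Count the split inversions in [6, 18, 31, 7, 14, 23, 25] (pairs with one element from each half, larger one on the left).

Take each right-half value and tally the left-half values above it:
r = 7: 18, 31 → 2
r = 14: 18, 31 → 2
r = 23: 31 → 1
r = 25: 31 → 1
Cross-inversions: 2 + 2 + 1 + 1 = 6

6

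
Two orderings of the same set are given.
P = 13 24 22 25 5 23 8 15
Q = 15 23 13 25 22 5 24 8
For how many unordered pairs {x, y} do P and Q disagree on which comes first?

16 disagreeing pairs

Assign each item its position (1..8) in the first ordering, then rewrite the second ordering as that position sequence:
positions: 13→1, 24→2, 22→3, 25→4, 5→5, 23→6, 8→7, 15→8
second ordering as positions: [8, 6, 1, 4, 3, 5, 2, 7]
Discordant pairs = inversions in this position sequence.
8: 6, 1, 4, 3, 5, 2, 7 → 7
6: 1, 4, 3, 5, 2 → 5
1: 0
4: 3, 2 → 2
3: 2 → 1
5: 2 → 1
2: 0
7: 0
Total: 7 + 5 + 0 + 2 + 1 + 1 + 0 + 0 = 16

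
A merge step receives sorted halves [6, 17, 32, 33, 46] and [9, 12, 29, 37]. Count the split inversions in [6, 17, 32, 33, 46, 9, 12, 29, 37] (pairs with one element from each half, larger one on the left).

There are 12 split inversions.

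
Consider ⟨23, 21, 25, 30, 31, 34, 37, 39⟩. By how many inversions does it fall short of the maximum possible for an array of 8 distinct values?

27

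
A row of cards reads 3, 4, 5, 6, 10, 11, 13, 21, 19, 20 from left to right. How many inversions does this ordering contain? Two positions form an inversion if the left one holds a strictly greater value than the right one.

2

Count, for each position, how many later elements it exceeds:
3 → none → 0
4 → none → 0
5 → none → 0
6 → none → 0
10 → none → 0
11 → none → 0
13 → none → 0
21 → 19, 20 → 2
19 → none → 0
20 → none → 0
Sum: 0 + 0 + 0 + 0 + 0 + 0 + 0 + 2 + 0 + 0 = 2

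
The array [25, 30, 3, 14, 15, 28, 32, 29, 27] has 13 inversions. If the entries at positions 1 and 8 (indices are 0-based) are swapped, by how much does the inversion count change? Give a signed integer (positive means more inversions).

-5

Positions 1 and 8 hold 30 and 27; after swapping, the array is [25, 27, 3, 14, 15, 28, 32, 29, 30].
Sweep left to right; for each value list the smaller values that follow it:
25 → 3, 14, 15 → 3
27 → 3, 14, 15 → 3
3 → none → 0
14 → none → 0
15 → none → 0
28 → none → 0
32 → 29, 30 → 2
29 → none → 0
30 → none → 0
Sum: 3 + 3 + 0 + 0 + 0 + 0 + 2 + 0 + 0 = 8
Change: 8 − 13 = -5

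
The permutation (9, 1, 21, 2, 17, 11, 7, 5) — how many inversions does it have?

Sweep left to right; for each value list the smaller values that follow it:
9: 4
1: 0
21: 5
2: 0
17: 3
11: 2
7: 1
5: 0
Sum: 4 + 0 + 5 + 0 + 3 + 2 + 1 + 0 = 15

15 inversions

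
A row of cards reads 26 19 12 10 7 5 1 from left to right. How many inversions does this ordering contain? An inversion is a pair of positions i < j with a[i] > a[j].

Inversions: 21

Sweep left to right; for each value list the smaller values that follow it:
26 → 19, 12, 10, 7, 5, 1 → 6
19 → 12, 10, 7, 5, 1 → 5
12 → 10, 7, 5, 1 → 4
10 → 7, 5, 1 → 3
7 → 5, 1 → 2
5 → 1 → 1
1 → none → 0
Sum: 6 + 5 + 4 + 3 + 2 + 1 + 0 = 21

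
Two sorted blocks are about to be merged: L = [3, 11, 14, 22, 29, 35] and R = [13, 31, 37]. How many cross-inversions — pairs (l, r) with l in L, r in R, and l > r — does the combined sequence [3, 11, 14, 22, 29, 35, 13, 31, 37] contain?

5 split inversions

For each element r of the right run, count left-run elements greater than r:
r = 13: 14, 22, 29, 35 → 4
r = 31: 35 → 1
r = 37: none → 0
Cross-inversions: 4 + 1 + 0 = 5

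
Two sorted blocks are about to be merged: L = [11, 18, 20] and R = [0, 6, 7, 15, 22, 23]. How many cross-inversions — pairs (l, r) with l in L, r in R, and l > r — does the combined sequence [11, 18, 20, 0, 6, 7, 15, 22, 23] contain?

11 split inversions

Take each right-half value and tally the left-half values above it:
r = 0: 11, 18, 20 → 3
r = 6: 11, 18, 20 → 3
r = 7: 11, 18, 20 → 3
r = 15: 18, 20 → 2
r = 22: none → 0
r = 23: none → 0
Cross-inversions: 3 + 3 + 3 + 2 + 0 + 0 = 11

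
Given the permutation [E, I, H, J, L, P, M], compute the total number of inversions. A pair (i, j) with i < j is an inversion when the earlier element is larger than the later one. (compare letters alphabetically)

Inversions: 2

Element-by-element contributions:
E: 0
I: 1
H: 0
J: 0
L: 0
P: 1
M: 0
Sum: 0 + 1 + 0 + 0 + 0 + 1 + 0 = 2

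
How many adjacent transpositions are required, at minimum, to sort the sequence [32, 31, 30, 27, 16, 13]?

15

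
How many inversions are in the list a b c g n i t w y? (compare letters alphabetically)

Element-by-element contributions:
a: 0
b: 0
c: 0
g: 0
n: 1
i: 0
t: 0
w: 0
y: 0
Sum: 0 + 0 + 0 + 0 + 1 + 0 + 0 + 0 + 0 = 1

1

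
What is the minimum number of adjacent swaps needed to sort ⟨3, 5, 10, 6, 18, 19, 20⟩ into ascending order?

The minimum number of adjacent swaps to sort an array equals its inversion count, since every such swap removes exactly one inversion.
Count inversions — for each element, later elements that are smaller:
3: none → 0
5: none → 0
10: 6 → 1
6: none → 0
18: none → 0
19: none → 0
20: none → 0
Total inversions: 0 + 0 + 1 + 0 + 0 + 0 + 0 = 1

1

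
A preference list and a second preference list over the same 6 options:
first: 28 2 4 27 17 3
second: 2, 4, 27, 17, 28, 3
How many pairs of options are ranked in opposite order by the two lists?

4 pairs

Assign each item its position (1..6) in the first ordering, then rewrite the second ordering as that position sequence:
positions: 28→1, 2→2, 4→3, 27→4, 17→5, 3→6
second ordering as positions: [2, 3, 4, 5, 1, 6]
Discordant pairs = inversions in this position sequence.
2: 1 → 1
3: 1 → 1
4: 1 → 1
5: 1 → 1
1: 0
6: 0
Total: 1 + 1 + 1 + 1 + 0 + 0 = 4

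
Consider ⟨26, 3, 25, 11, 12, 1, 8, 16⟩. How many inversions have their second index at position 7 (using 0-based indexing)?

The element at index 7 is 16.
Elements before it: 26, 3, 25, 11, 12, 1, 8
Those larger than 16: 26, 25

2 such elements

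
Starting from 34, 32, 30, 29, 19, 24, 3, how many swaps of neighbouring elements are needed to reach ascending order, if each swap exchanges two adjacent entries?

There are 20 adjacent swaps.

Minimum adjacent swaps = number of inversions (each swap of adjacent out-of-order elements removes one inversion and no swap can remove more).
Count inversions — for each element, later elements that are smaller:
34: 32, 30, 29, 19, 24, 3 → 6
32: 30, 29, 19, 24, 3 → 5
30: 29, 19, 24, 3 → 4
29: 19, 24, 3 → 3
19: 3 → 1
24: 3 → 1
3: none → 0
Total inversions: 6 + 5 + 4 + 3 + 1 + 1 + 0 = 20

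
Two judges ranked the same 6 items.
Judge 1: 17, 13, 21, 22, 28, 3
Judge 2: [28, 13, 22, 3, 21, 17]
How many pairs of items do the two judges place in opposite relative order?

10 discordant pairs

Assign each item its position (1..6) in the first ordering, then rewrite the second ordering as that position sequence:
positions: 17→1, 13→2, 21→3, 22→4, 28→5, 3→6
second ordering as positions: [5, 2, 4, 6, 3, 1]
Discordant pairs = inversions in this position sequence.
5: 2, 4, 3, 1 → 4
2: 1 → 1
4: 3, 1 → 2
6: 3, 1 → 2
3: 1 → 1
1: 0
Total: 4 + 1 + 2 + 2 + 1 + 0 = 10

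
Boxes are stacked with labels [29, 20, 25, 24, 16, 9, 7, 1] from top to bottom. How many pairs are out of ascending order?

Element-by-element contributions:
29: 7
20: 4
25: 5
24: 4
16: 3
9: 2
7: 1
1: 0
Sum: 7 + 4 + 5 + 4 + 3 + 2 + 1 + 0 = 26

There are 26 out-of-order pairs.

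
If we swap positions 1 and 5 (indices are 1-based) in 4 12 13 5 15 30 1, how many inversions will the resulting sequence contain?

15 inversions

Positions 1 and 5 hold 4 and 15; after swapping, the array is [15, 12, 13, 5, 4, 30, 1].
Sweep left to right; for each value list the smaller values that follow it:
15 → 12, 13, 5, 4, 1 → 5
12 → 5, 4, 1 → 3
13 → 5, 4, 1 → 3
5 → 4, 1 → 2
4 → 1 → 1
30 → 1 → 1
1 → none → 0
Sum: 5 + 3 + 3 + 2 + 1 + 1 + 0 = 15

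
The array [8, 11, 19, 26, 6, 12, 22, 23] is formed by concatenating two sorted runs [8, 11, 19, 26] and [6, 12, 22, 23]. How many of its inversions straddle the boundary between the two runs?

For each element r of the right run, count left-run elements greater than r:
r = 6: 8, 11, 19, 26 → 4
r = 12: 19, 26 → 2
r = 22: 26 → 1
r = 23: 26 → 1
Cross-inversions: 4 + 2 + 1 + 1 = 8

8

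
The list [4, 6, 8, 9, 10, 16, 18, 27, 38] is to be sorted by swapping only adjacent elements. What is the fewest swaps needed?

0

The minimum number of adjacent swaps to sort an array equals its inversion count, since every such swap removes exactly one inversion.
Count inversions — for each element, later elements that are smaller:
4: none → 0
6: none → 0
8: none → 0
9: none → 0
10: none → 0
16: none → 0
18: none → 0
27: none → 0
38: none → 0
Total inversions: 0 + 0 + 0 + 0 + 0 + 0 + 0 + 0 + 0 = 0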